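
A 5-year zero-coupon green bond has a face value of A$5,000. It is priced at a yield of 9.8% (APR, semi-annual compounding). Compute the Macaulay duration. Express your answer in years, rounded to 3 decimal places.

A zero-coupon bond has a single cash flow at maturity, so its Macaulay duration equals its maturity: 5 years.
(Equivalently: 10 semi-annual periods ÷ 2 = 5 years.)

5.000 years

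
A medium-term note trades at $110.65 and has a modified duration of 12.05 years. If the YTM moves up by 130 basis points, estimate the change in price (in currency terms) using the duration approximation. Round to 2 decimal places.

Duration approximation: ΔP/P ≈ -D_mod · Δy = -12.05 × (+0.013) = -0.156650.
ΔP ≈ 110.65 × (-0.156650) = -17.3333225.

-$17.33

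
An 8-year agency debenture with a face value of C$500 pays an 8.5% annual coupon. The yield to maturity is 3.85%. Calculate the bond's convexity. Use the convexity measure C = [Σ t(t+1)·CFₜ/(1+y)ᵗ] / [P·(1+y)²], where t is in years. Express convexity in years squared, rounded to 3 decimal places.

With y = 0.0385:
  t   CF        PV=CF/(1+0.0385)^t    t·PV        t(t+1)·PV
  1        42.50        40.9244        40.9244          81.8488
  2        42.50        39.4072        78.8145         236.4434
  3        42.50        37.9463       113.8389         455.3556
  4        42.50        36.5395       146.1581         730.7905
  5        42.50        35.1849       175.9245       1,055.5473
  6        42.50        33.8805       203.2831       1,422.9814
  7        42.50        32.6245       228.3713       1,826.9701
  8       542.50       401.0031     3,208.0248      28,872.2236
  Σ                    657.5105     4,195.3396      34,682.1607
P = 657.5105.
Convexity = Σ t(t+1)·PV / [P·(1+y)²] = 34,682.1607 / (657.5105 × 1.078482) = 48.90919.

48.909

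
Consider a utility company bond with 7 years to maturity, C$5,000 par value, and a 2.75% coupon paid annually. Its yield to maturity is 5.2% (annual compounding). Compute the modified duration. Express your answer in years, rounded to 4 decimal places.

6.0943 years

Periodic yield y = 0.052. First find Macaulay duration:
  t   CF        PV=CF/(1+0.052)^t    t·PV
  1       137.50       130.7034       130.7034
  2       137.50       124.2428       248.4856
  3       137.50       118.1015       354.3046
  4       137.50       112.2638       449.0552
  5       137.50       106.7146       533.5732
  6       137.50       101.4398       608.6386
  7     5,137.50     3,602.8125    25,219.6872
  Σ                  4,296.2784    27,544.4478
P = 4,296.2784; Macaulay duration = 27,544.4478 / 4,296.2784 = 6.41123 years.
Modified duration = D_Mac / (1 + y) = 6.41123 / 1.052 = 6.09433 years.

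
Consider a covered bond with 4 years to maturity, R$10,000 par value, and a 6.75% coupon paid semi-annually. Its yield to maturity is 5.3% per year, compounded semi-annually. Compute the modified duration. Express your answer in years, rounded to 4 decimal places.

3.4917 years

Periodic yield y = 0.0265. First find Macaulay duration:
  t   CF        PV=CF/(1+0.0265)^t    t·PV
  1       337.50       328.7871       328.7871
  2       337.50       320.2992       640.5984
  3       337.50       312.0304       936.0912
  4       337.50       303.9751     1,215.9003
  5       337.50       296.1277     1,480.6384
  6       337.50       288.4829     1,730.8973
  7       337.50       281.0354     1,967.2481
  8    10,337.50     8,385.7883    67,086.3062
  Σ                 10,516.5261    75,386.4671
P = 10,516.5261; Macaulay duration = 75,386.4671 / 10,516.5261 = 7.16838 half-year periods = 3.58419 years.
Modified duration = D_Mac / (1 + y) = 3.58419 / 1.0265 = 3.49166 years.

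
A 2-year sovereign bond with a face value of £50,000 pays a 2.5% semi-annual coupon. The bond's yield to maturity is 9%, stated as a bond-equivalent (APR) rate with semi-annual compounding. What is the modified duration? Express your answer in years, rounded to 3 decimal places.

Periodic yield y = 0.045. First find Macaulay duration:
  t   CF        PV=CF/(1+0.045)^t    t·PV
  1       625.00       598.0861       598.0861
  2       625.00       572.3312     1,144.6624
  3       625.00       547.6854     1,643.0561
  4    50,625.00    42,452.1680   169,808.6721
  Σ                 44,170.2707   173,194.4768
P = 44,170.2707; Macaulay duration = 173,194.4768 / 44,170.2707 = 3.92106 half-year periods = 1.96053 years.
Modified duration = D_Mac / (1 + y) = 1.96053 / 1.045 = 1.87611 years.

1.876 years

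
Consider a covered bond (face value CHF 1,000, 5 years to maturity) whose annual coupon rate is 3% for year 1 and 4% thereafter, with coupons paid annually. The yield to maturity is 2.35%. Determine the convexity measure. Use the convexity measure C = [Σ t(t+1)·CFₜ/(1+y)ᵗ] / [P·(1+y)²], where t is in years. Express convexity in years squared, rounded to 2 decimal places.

With y = 0.0235:
  t   CF        PV=CF/(1+0.0235)^t    t·PV        t(t+1)·PV
  1        30.00        29.3112        29.3112          58.6224
  2        40.00        38.1843        76.3685         229.1055
  3        40.00        37.3075       111.9226         447.6903
  4        40.00        36.4509       145.8037         729.0186
  5     1,040.00       925.9640     4,629.8200      27,778.9201
  Σ                  1,067.2179     4,993.2260      29,243.3569
P = 1,067.2179.
Convexity = Σ t(t+1)·PV / [P·(1+y)²] = 29,243.3569 / (1,067.2179 × 1.047552) = 26.15763.

26.16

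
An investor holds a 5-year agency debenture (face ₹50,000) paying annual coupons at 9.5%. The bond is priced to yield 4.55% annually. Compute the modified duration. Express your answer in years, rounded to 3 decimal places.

Periodic yield y = 0.0455. First find Macaulay duration:
  t   CF        PV=CF/(1+0.0455)^t    t·PV
  1     4,750.00     4,543.2807     4,543.2807
  2     4,750.00     4,345.5578     8,691.1157
  3     4,750.00     4,156.4398    12,469.3195
  4     4,750.00     3,975.5522    15,902.2088
  5    54,750.00    43,829.2398   219,146.1988
  Σ                 60,850.0704   260,752.1236
P = 60,850.0704; Macaulay duration = 260,752.1236 / 60,850.0704 = 4.28516 years.
Modified duration = D_Mac / (1 + y) = 4.28516 / 1.0455 = 4.09867 years.

4.099 years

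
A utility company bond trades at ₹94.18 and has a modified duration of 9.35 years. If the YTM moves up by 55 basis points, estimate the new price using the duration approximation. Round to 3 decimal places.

₹89.337

Duration approximation: ΔP/P ≈ -D_mod · Δy = -9.35 × (+0.0055) = -0.051425.
New price ≈ 94.18 × (1 - 0.051425) = 89.3367935.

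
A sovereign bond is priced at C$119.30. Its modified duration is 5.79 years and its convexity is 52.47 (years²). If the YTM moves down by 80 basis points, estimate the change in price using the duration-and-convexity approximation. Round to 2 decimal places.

+C$5.73

Duration effect: -D_mod·Δy = -5.79 × (-0.008) = +0.046320
Convexity effect: ½·C·(Δy)² = 0.5 × 52.47 × (-0.008)² = +0.00167904
ΔP/P ≈ +0.046320 + 0.00167904 = +0.04799904
ΔP ≈ 119.30 × (+0.04799904) = +5.726285472.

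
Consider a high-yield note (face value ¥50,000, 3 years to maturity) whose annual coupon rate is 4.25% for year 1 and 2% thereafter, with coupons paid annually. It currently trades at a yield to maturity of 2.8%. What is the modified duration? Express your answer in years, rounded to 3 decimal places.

Periodic yield y = 0.028. First find Macaulay duration:
  t   CF        PV=CF/(1+0.028)^t    t·PV
  1     2,125.00     2,067.1206     2,067.1206
  2     1,000.00       946.2672     1,892.5343
  3    51,000.00    46,945.1609   140,835.4828
  Σ                 49,958.5487   144,795.1377
P = 49,958.5487; Macaulay duration = 144,795.1377 / 49,958.5487 = 2.89831 years.
Modified duration = D_Mac / (1 + y) = 2.89831 / 1.028 = 2.81936 years.

2.819 years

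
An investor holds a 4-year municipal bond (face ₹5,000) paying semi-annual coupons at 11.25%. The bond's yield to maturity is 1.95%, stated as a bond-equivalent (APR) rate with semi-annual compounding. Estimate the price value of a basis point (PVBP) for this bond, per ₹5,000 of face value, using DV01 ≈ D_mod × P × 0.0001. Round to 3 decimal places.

Periodic yield y = 0.00975.
  t   CF        PV=CF/(1+0.00975)^t    t·PV
  1       281.25       278.5343       278.5343
  2       281.25       275.8448       551.6896
  3       281.25       273.1813       819.5439
  4       281.25       270.5435     1,082.1739
  5       281.25       267.9312     1,339.6558
  6       281.25       265.3441     1,592.0643
  7       281.25       262.7819     1,839.4735
  8     5,281.25     4,886.8142    39,094.5140
  Σ                  6,780.9753    46,597.6493
P = 6,780.9753; D_Mac = 6.87182 half-year periods = 3.43591 yrs; D_mod = 3.40273 yrs.
DV01 ≈ 3.40273 × 6,780.9753 × 0.0001 = 2.307385.

₹2.307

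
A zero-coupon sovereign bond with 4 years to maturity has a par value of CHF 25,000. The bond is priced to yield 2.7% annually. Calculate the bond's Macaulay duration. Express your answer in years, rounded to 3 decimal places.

A zero-coupon bond has a single cash flow at maturity, so its Macaulay duration equals its maturity: 4 years.

4.000 years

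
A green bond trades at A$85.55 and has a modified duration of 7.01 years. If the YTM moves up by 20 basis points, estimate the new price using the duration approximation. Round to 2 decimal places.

A$84.35

Duration approximation: ΔP/P ≈ -D_mod · Δy = -7.01 × (+0.002) = -0.014020.
New price ≈ 85.55 × (1 - 0.014020) = 84.350589.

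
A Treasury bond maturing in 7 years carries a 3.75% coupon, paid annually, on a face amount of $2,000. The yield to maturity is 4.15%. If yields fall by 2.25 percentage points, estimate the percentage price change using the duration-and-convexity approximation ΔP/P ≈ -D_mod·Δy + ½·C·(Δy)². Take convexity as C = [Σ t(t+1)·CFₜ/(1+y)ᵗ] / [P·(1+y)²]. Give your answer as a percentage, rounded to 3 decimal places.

With y = 0.0415:
  t   CF        PV=CF/(1+0.0415)^t    t·PV        t(t+1)·PV
  1        75.00        72.0115        72.0115         144.0230
  2        75.00        69.1421       138.2842         414.8527
  3        75.00        66.3871       199.1612         796.6447
  4        75.00        63.7418       254.9671       1,274.8355
  5        75.00        61.2019       306.0095       1,836.0569
  6        75.00        58.7632       352.5793       2,468.0554
  7     2,075.00     1,561.0010    10,927.0070      87,416.0560
  Σ                  1,952.2486    12,250.0199      94,350.5244
P = 1,952.2486; D_Mac = 6.27483 yrs; D_mod = 6.02480 yrs; C = 44.55441.
Duration effect: -6.02480 × (-0.0225) = +0.135558
Convexity effect: 0.5 × 44.55441 × (-0.0225)² = +0.0112778
ΔP/P ≈ +0.135558 + 0.0112778 = +0.146836 = +14.6836%.

+14.684%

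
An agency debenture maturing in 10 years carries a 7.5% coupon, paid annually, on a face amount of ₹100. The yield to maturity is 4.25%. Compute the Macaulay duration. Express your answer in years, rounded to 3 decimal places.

Periodic yield y = 0.0425. Discount each cash flow and weight by its year:
  t   CF        PV=CF/(1+0.0425)^t    t·PV
  1         7.50         7.1942         7.1942
  2         7.50         6.9010        13.8019
  3         7.50         6.6196        19.8589
  4         7.50         6.3498        25.3990
  5         7.50         6.0909        30.4545
  6         7.50         5.8426        35.0555
  7         7.50         5.6044        39.2308
  8         7.50         5.3759        43.0074
  9         7.50         5.1568        46.4108
  10      107.50        70.9003       709.0026
  Σ                    126.0354       969.4155
Price P = Σ PV = 126.0354.
Macaulay duration = Σ(t·PV) / P = 969.4155 / 126.0354 = 7.69161 years.

7.692 years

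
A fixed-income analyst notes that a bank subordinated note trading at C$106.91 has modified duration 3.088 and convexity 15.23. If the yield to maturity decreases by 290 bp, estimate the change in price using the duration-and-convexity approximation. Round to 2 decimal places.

Duration effect: -D_mod·Δy = -3.088 × (-0.029) = +0.089552
Convexity effect: ½·C·(Δy)² = 0.5 × 15.23 × (-0.029)² = +0.006404215
ΔP/P ≈ +0.089552 + 0.006404215 = +0.095956215
ΔP ≈ 106.91 × (+0.095956215) = +10.25867894565.

+C$10.26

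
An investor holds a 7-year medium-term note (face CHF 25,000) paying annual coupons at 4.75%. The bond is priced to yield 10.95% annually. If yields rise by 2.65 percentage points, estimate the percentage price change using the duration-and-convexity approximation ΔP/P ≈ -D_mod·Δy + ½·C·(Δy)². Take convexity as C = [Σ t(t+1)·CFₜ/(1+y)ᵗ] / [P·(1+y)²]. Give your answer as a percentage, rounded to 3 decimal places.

With y = 0.1095:
  t   CF        PV=CF/(1+0.1095)^t    t·PV        t(t+1)·PV
  1     1,187.50     1,070.3019     1,070.3019       2,140.6039
  2     1,187.50       964.6705     1,929.3410       5,788.0231
  3     1,187.50       869.4642     2,608.3926      10,433.5703
  4     1,187.50       783.6541     3,134.6163      15,673.0813
  5     1,187.50       706.3128     3,531.5641      21,189.3844
  6     1,187.50       636.6046     3,819.6277      26,737.3936
  7    26,187.50    12,653.2735    88,572.9143     708,583.3143
  Σ                 17,684.2816   104,666.7578     790,545.3709
P = 17,684.2816; D_Mac = 5.91863 yrs; D_mod = 5.33450 yrs; C = 36.31489.
Duration effect: -5.33450 × (+0.0265) = -0.141364
Convexity effect: 0.5 × 36.31489 × (0.0265)² = +0.0127511
ΔP/P ≈ -0.141364 + 0.0127511 = -0.128613 = -12.8613%.

-12.861%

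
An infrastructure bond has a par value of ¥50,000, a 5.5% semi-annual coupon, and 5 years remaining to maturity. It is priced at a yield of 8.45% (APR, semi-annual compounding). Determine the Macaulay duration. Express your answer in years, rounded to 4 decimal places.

Periodic yield y = 0.04225. Discount each cash flow and weight by its period:
  t   CF        PV=CF/(1+0.04225)^t    t·PV
  1     1,375.00     1,319.2612     1,319.2612
  2     1,375.00     1,265.7819     2,531.5639
  3     1,375.00     1,214.4705     3,643.4116
  4     1,375.00     1,165.2392     4,660.9568
  5     1,375.00     1,118.0035     5,590.0177
  6     1,375.00     1,072.6827     6,436.0962
  7     1,375.00     1,029.1990     7,204.3933
  8     1,375.00       987.4781     7,899.8247
  9     1,375.00       947.4484     8,527.0355
  10   51,375.00    33,965.0921   339,650.9213
  Σ                 44,084.6568   387,463.4821
Price P = Σ PV = 44,084.6568.
Macaulay duration = Σ(t·PV) / P = 387,463.4821 / 44,084.6568 = 8.78908 half-year periods.
In years: 8.78908 / 2 = 4.39454 years.

4.3945 years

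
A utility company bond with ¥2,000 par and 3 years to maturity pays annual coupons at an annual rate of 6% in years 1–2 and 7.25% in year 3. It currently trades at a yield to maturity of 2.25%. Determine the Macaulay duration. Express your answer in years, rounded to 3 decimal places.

Periodic yield y = 0.0225. Discount each cash flow and weight by its year:
  t   CF        PV=CF/(1+0.0225)^t    t·PV
  1       120.00       117.3594       117.3594
  2       120.00       114.7769       229.5539
  3     2,145.00     2,006.4916     6,019.4748
  Σ                  2,238.6279     6,366.3881
Price P = Σ PV = 2,238.6279.
Macaulay duration = Σ(t·PV) / P = 6,366.3881 / 2,238.6279 = 2.84388 years.

2.844 years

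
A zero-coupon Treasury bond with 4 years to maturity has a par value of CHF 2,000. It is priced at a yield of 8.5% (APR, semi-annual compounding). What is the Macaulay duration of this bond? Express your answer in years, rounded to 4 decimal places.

A zero-coupon bond has a single cash flow at maturity, so its Macaulay duration equals its maturity: 4 years.
(Equivalently: 8 semi-annual periods ÷ 2 = 4 years.)

4.0000 years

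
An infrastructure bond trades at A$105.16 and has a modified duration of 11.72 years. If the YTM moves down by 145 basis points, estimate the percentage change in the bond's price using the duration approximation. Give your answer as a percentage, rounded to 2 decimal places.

+16.99%

Duration approximation: ΔP/P ≈ -D_mod · Δy = -11.72 × (-0.0145) = +0.169940.
As a percentage: +16.9940%.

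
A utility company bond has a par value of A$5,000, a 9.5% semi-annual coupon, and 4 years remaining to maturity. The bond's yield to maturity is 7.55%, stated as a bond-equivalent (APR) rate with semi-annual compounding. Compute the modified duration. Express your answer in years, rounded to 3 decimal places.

Periodic yield y = 0.03775. First find Macaulay duration:
  t   CF        PV=CF/(1+0.03775)^t    t·PV
  1       237.50       228.8605       228.8605
  2       237.50       220.5353       441.0706
  3       237.50       212.5129       637.5388
  4       237.50       204.7824       819.1296
  5       237.50       197.3331       986.6654
  6       237.50       190.1547     1,140.9285
  7       237.50       183.2375     1,282.6627
  8     5,237.50     3,893.8758    31,151.0067
  Σ                  5,331.2924    36,687.8629
P = 5,331.2924; Macaulay duration = 36,687.8629 / 5,331.2924 = 6.88161 half-year periods = 3.44080 years.
Modified duration = D_Mac / (1 + y) = 3.44080 / 1.03775 = 3.31564 years.

3.316 years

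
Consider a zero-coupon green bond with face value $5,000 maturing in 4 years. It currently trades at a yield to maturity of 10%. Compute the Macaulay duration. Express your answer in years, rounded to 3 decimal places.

4.000 years

A zero-coupon bond has a single cash flow at maturity, so its Macaulay duration equals its maturity: 4 years.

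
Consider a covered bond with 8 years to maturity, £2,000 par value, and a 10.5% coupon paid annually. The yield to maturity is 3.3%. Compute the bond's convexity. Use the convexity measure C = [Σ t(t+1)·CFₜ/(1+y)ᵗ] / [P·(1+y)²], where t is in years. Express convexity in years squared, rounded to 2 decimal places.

47.59

With y = 0.033:
  t   CF        PV=CF/(1+0.033)^t    t·PV        t(t+1)·PV
  1       210.00       203.2914       203.2914         406.5828
  2       210.00       196.7971       393.5942       1,180.7825
  3       210.00       190.5102       571.5307       2,286.1229
  4       210.00       184.4242       737.6970       3,688.4849
  5       210.00       178.5327       892.6633       5,355.9799
  6       210.00       172.8293     1,036.9758       7,258.8305
  7       210.00       167.3081     1,171.1569       9,369.2553
  8     2,210.00     1,704.4713    13,635.7707     122,721.9360
  Σ                  2,998.1644    18,642.6799     152,267.9748
P = 2,998.1644.
Convexity = Σ t(t+1)·PV / [P·(1+y)²] = 152,267.9748 / (2,998.1644 × 1.067089) = 47.59403.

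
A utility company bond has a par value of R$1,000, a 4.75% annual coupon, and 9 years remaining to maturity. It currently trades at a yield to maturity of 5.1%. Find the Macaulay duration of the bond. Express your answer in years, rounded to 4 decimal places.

Periodic yield y = 0.051. Discount each cash flow and weight by its year:
  t   CF        PV=CF/(1+0.051)^t    t·PV
  1        47.50        45.1951        45.1951
  2        47.50        43.0020        86.0039
  3        47.50        40.9153       122.7458
  4        47.50        38.9299       155.7194
  5        47.50        37.0408       185.2039
  6        47.50        35.2434       211.4602
  7        47.50        33.5332       234.7322
  8        47.50        31.9060       255.2477
  9     1,047.50       669.4676     6,025.2087
  Σ                    975.2330     7,321.5168
Price P = Σ PV = 975.2330.
Macaulay duration = Σ(t·PV) / P = 7,321.5168 / 975.2330 = 7.50745 years.

7.5075 years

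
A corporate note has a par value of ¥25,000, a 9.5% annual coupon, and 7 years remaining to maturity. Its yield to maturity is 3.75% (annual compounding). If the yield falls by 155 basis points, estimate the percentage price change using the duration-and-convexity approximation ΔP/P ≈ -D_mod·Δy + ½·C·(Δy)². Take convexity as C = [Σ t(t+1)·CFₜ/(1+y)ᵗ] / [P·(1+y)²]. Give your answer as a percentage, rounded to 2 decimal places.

+8.92%

With y = 0.0375:
  t   CF        PV=CF/(1+0.0375)^t    t·PV        t(t+1)·PV
  1     2,375.00     2,289.1566     2,289.1566       4,578.3133
  2     2,375.00     2,206.4160     4,412.8321      13,238.4962
  3     2,375.00     2,126.6660     6,379.9981      25,519.9926
  4     2,375.00     2,049.7986     8,199.1944      40,995.9720
  5     2,375.00     1,975.7095     9,878.5475      59,271.2849
  6     2,375.00     1,904.2983    11,425.7899      79,980.5290
  7    27,375.00    21,156.1867   148,093.3066   1,184,746.4531
  Σ                 33,708.2318   190,678.8252   1,408,331.0409
P = 33,708.2318; D_Mac = 5.65674 yrs; D_mod = 5.45228 yrs; C = 38.81437.
Duration effect: -5.45228 × (-0.0155) = +0.084510
Convexity effect: 0.5 × 38.81437 × (-0.0155)² = +0.0046626
ΔP/P ≈ +0.084510 + 0.0046626 = +0.089173 = +8.9173%.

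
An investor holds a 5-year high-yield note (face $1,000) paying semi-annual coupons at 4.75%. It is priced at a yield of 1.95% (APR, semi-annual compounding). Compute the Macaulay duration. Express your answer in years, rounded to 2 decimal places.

4.54 years

Periodic yield y = 0.00975. Discount each cash flow and weight by its period:
  t   CF        PV=CF/(1+0.00975)^t    t·PV
  1        23.75        23.5207        23.5207
  2        23.75        23.2936        46.5871
  3        23.75        23.0686        69.2059
  4        23.75        22.8459        91.3836
  5        23.75        22.6253       113.1265
  6        23.75        22.4068       134.4410
  7        23.75        22.1905       155.3333
  8        23.75        21.9762       175.8096
  9        23.75        21.7640       195.8761
  10    1,023.75       929.0847     9,290.8467
  Σ                  1,132.7763    10,296.1306
Price P = Σ PV = 1,132.7763.
Macaulay duration = Σ(t·PV) / P = 10,296.1306 / 1,132.7763 = 9.08929 half-year periods.
In years: 9.08929 / 2 = 4.54464 years.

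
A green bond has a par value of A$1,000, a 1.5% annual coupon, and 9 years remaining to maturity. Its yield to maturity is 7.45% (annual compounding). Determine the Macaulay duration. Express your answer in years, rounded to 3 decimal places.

Periodic yield y = 0.0745. Discount each cash flow and weight by its year:
  t   CF        PV=CF/(1+0.0745)^t    t·PV
  1        15.00        13.9600        13.9600
  2        15.00        12.9921        25.9841
  3        15.00        12.0913        36.2738
  4        15.00        11.2529        45.0117
  5        15.00        10.4727        52.3636
  6        15.00         9.7466        58.4795
  7        15.00         9.0708        63.4957
  8        15.00         8.4419        67.5352
  9     1,015.00       531.6285     4,784.6566
  Σ                    619.6568     5,147.7602
Price P = Σ PV = 619.6568.
Macaulay duration = Σ(t·PV) / P = 5,147.7602 / 619.6568 = 8.30744 years.

8.307 years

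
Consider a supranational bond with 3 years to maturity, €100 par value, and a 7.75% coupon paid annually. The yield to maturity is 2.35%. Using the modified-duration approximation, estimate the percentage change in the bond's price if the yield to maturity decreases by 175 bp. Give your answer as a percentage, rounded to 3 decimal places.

+4.796%

Periodic yield y = 0.0235. Modified duration first:
  t   CF        PV=CF/(1+0.0235)^t    t·PV
  1         7.75         7.5721         7.5721
  2         7.75         7.3982        14.7964
  3       107.75       100.4971       301.4914
  Σ                    115.4674       323.8599
P = 115.4674; D_Mac = 2.80477 yrs; D_mod = 2.80477/(1+0.0235) = 2.74037 yrs.
ΔP/P ≈ -D_mod · Δy = -2.74037 × (-0.0175) = +0.047957 = +4.7957%.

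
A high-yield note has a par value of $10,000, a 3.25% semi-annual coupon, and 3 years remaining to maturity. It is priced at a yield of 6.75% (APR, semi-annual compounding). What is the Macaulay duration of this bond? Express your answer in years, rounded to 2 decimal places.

Periodic yield y = 0.03375. Discount each cash flow and weight by its period:
  t   CF        PV=CF/(1+0.03375)^t    t·PV
  1       162.50       157.1947       157.1947
  2       162.50       152.0626       304.1251
  3       162.50       147.0980       441.2940
  4       162.50       142.2955       569.1821
  5       162.50       137.6499       688.2493
  6    10,162.50     8,327.3616    49,964.1696
  Σ                  9,063.6622    52,124.2148
Price P = Σ PV = 9,063.6622.
Macaulay duration = Σ(t·PV) / P = 52,124.2148 / 9,063.6622 = 5.75090 half-year periods.
In years: 5.75090 / 2 = 2.87545 years.

2.88 years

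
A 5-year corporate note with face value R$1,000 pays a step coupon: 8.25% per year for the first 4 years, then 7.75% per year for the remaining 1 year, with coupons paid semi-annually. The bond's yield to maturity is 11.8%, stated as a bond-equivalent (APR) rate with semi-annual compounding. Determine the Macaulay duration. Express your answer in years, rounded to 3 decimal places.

4.125 years

Periodic yield y = 0.059. Discount each cash flow and weight by its period:
  t   CF        PV=CF/(1+0.059)^t    t·PV
  1        41.25        38.9518        38.9518
  2        41.25        36.7817        73.5634
  3        41.25        34.7325       104.1975
  4        41.25        32.7975       131.1898
  5        41.25        30.9702       154.8511
  6        41.25        29.2448       175.4686
  7        41.25        27.6155       193.3082
  8        41.25        26.0769       208.6153
  9        38.75        23.1317       208.1855
  10    1,038.75       585.5331     5,855.3308
  Σ                    865.8357     7,143.6622
Price P = Σ PV = 865.8357.
Macaulay duration = Σ(t·PV) / P = 7,143.6622 / 865.8357 = 8.25060 half-year periods.
In years: 8.25060 / 2 = 4.12530 years.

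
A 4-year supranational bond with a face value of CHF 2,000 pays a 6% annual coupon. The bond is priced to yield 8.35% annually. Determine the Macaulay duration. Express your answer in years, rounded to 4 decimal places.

Periodic yield y = 0.0835. Discount each cash flow and weight by its year:
  t   CF        PV=CF/(1+0.0835)^t    t·PV
  1       120.00       110.7522       110.7522
  2       120.00       102.2171       204.4341
  3       120.00        94.3397       283.0191
  4     2,120.00     1,538.2262     6,152.9047
  Σ                  1,845.5351     6,751.1101
Price P = Σ PV = 1,845.5351.
Macaulay duration = Σ(t·PV) / P = 6,751.1101 / 1,845.5351 = 3.65808 years.

3.6581 years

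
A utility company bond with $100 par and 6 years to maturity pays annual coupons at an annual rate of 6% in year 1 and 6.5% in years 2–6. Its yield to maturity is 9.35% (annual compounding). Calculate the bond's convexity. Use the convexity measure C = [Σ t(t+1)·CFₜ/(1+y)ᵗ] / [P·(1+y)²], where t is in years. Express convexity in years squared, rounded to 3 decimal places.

28.250

With y = 0.0935:
  t   CF        PV=CF/(1+0.0935)^t    t·PV        t(t+1)·PV
  1         6.00         5.4870         5.4870          10.9739
  2         6.50         5.4360        10.8719          32.6157
  3         6.50         4.9712        14.9135          59.6538
  4         6.50         4.5461        18.1844          90.9218
  5         6.50         4.1574        20.7869         124.7213
  6       106.50        62.2927       373.7560       2,616.2918
  Σ                     86.8902       443.9996       2,935.1784
P = 86.8902.
Convexity = Σ t(t+1)·PV / [P·(1+y)²] = 2,935.1784 / (86.8902 × 1.195742) = 28.25050.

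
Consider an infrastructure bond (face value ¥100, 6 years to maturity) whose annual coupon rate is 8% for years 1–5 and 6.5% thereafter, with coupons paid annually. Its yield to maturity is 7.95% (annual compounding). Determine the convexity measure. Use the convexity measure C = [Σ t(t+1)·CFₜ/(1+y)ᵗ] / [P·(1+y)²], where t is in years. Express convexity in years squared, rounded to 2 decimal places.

28.01

With y = 0.0795:
  t   CF        PV=CF/(1+0.0795)^t    t·PV        t(t+1)·PV
  1         8.00         7.4108         7.4108          14.8217
  2         8.00         6.8651        13.7301          41.1904
  3         8.00         6.3595        19.0785          76.3138
  4         8.00         5.8911        23.5646         117.8228
  5         8.00         5.4573        27.2864         163.7186
  6       106.50        67.2998       403.7988       2,826.5913
  Σ                     99.2836       494.8692       3,240.4586
P = 99.2836.
Convexity = Σ t(t+1)·PV / [P·(1+y)²] = 3,240.4586 / (99.2836 × 1.165320) = 28.00810.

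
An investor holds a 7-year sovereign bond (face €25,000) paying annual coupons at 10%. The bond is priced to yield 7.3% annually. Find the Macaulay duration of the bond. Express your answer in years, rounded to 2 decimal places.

Periodic yield y = 0.073. Discount each cash flow and weight by its year:
  t   CF        PV=CF/(1+0.073)^t    t·PV
  1     2,500.00     2,329.9161     2,329.9161
  2     2,500.00     2,171.4037     4,342.8073
  3     2,500.00     2,023.6754     6,071.0261
  4     2,500.00     1,885.9975     7,543.9901
  5     2,500.00     1,757.6864     8,788.4321
  6     2,500.00     1,638.1048     9,828.6287
  7    27,500.00    16,793.2456   117,552.7193
  Σ                 28,600.0295   156,457.5198
Price P = Σ PV = 28,600.0295.
Macaulay duration = Σ(t·PV) / P = 156,457.5198 / 28,600.0295 = 5.47054 years.

5.47 years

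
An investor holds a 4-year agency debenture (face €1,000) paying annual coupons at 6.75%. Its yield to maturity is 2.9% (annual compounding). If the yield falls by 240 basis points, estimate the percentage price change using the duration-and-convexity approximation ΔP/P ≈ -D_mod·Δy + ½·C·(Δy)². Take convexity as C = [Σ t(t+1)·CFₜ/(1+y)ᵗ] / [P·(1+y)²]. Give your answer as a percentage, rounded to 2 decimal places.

With y = 0.029:
  t   CF        PV=CF/(1+0.029)^t    t·PV        t(t+1)·PV
  1        67.50        65.5977        65.5977         131.1953
  2        67.50        63.7489       127.4979         382.4937
  3        67.50        61.9523       185.8570         743.4280
  4     1,067.50       952.1522     3,808.6089      19,043.0444
  Σ                  1,143.4512     4,187.5614      20,300.1614
P = 1,143.4512; D_Mac = 3.66221 yrs; D_mod = 3.55900 yrs; C = 16.76684.
Duration effect: -3.55900 × (-0.024) = +0.085416
Convexity effect: 0.5 × 16.76684 × (-0.024)² = +0.0048288
ΔP/P ≈ +0.085416 + 0.0048288 = +0.090245 = +9.0245%.

+9.02%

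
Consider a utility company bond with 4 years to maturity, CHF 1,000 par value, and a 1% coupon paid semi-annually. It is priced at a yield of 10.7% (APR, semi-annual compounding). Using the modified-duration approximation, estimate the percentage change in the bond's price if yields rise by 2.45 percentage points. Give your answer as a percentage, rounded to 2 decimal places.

Periodic yield y = 0.0535. Modified duration first:
  t   CF        PV=CF/(1+0.0535)^t    t·PV
  1         5.00         4.7461         4.7461
  2         5.00         4.5051         9.0101
  3         5.00         4.2763        12.8288
  4         5.00         4.0591        16.2365
  5         5.00         3.8530        19.2649
  6         5.00         3.6573        21.9439
  7         5.00         3.4716        24.3011
  8     1,005.00       662.3534     5,298.8269
  Σ                    690.9218     5,407.1584
P = 690.9218; D_Mac = 7.82601 half-year periods = 3.91300 yrs; D_mod = 3.91300/(1+0.0535) = 3.71429 yrs.
ΔP/P ≈ -D_mod · Δy = -3.71429 × (+0.0245) = -0.091000 = -9.1000%.

-9.10%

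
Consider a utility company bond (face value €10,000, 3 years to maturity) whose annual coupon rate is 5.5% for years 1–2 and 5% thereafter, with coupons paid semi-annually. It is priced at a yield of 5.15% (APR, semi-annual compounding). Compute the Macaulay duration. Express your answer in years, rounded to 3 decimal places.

2.808 years

Periodic yield y = 0.02575. Discount each cash flow and weight by its period:
  t   CF        PV=CF/(1+0.02575)^t    t·PV
  1       275.00       268.0965       268.0965
  2       275.00       261.3663       522.7327
  3       275.00       254.8051       764.4153
  4       275.00       248.4086       993.6343
  5       250.00       220.1569     1,100.7847
  6    10,250.00     8,799.8387    52,799.0322
  Σ                 10,052.6722    56,448.6957
Price P = Σ PV = 10,052.6722.
Macaulay duration = Σ(t·PV) / P = 56,448.6957 / 10,052.6722 = 5.61529 half-year periods.
In years: 5.61529 / 2 = 2.80765 years.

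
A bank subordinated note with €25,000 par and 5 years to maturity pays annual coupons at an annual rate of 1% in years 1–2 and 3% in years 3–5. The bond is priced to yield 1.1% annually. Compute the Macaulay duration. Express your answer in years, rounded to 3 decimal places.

Periodic yield y = 0.011. Discount each cash flow and weight by its year:
  t   CF        PV=CF/(1+0.011)^t    t·PV
  1       250.00       247.2799       247.2799
  2       250.00       244.5894       489.1789
  3       750.00       725.7847     2,177.3540
  4       750.00       717.8879     2,871.5517
  5    25,750.00    24,379.3126   121,896.5628
  Σ                 26,314.8545   127,681.9273
Price P = Σ PV = 26,314.8545.
Macaulay duration = Σ(t·PV) / P = 127,681.9273 / 26,314.8545 = 4.85209 years.

4.852 years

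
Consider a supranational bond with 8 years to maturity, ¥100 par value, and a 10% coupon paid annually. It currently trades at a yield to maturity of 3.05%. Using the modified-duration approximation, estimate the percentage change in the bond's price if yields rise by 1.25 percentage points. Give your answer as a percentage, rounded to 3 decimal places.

Periodic yield y = 0.0305. Modified duration first:
  t   CF        PV=CF/(1+0.0305)^t    t·PV
  1        10.00         9.7040         9.7040
  2        10.00         9.4168        18.8336
  3        10.00         9.1381        27.4143
  4        10.00         8.8676        35.4706
  5        10.00         8.6052        43.0259
  6        10.00         8.3505        50.1029
  7        10.00         8.1033        56.7234
  8       110.00        86.4985       691.9882
  Σ                    148.6841       933.2630
P = 148.6841; D_Mac = 6.27682 yrs; D_mod = 6.27682/(1+0.0305) = 6.09104 yrs.
ΔP/P ≈ -D_mod · Δy = -6.09104 × (+0.0125) = -0.076138 = -7.6138%.

-7.614%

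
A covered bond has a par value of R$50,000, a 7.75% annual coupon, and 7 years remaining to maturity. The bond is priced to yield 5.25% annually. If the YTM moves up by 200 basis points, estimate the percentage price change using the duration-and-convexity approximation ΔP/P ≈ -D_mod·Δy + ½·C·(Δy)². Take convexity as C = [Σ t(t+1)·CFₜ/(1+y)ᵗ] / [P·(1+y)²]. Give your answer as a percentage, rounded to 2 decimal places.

-10.16%

With y = 0.0525:
  t   CF        PV=CF/(1+0.0525)^t    t·PV        t(t+1)·PV
  1     3,875.00     3,681.7102     3,681.7102       7,363.4204
  2     3,875.00     3,498.0620     6,996.1239      20,988.3718
  3     3,875.00     3,323.5743     9,970.7229      39,882.8917
  4     3,875.00     3,157.7903    12,631.1613      63,155.8064
  5     3,875.00     3,000.2758    15,001.3792      90,008.2751
  6     3,875.00     2,850.6184    17,103.7102     119,725.9716
  7    53,875.00    37,655.8583   263,591.0084   2,108,728.0676
  Σ                 57,167.8894   328,975.8162   2,449,852.8046
P = 57,167.8894; D_Mac = 5.75456 yrs; D_mod = 5.46751 yrs; C = 38.68509.
Duration effect: -5.46751 × (+0.02) = -0.109350
Convexity effect: 0.5 × 38.68509 × (0.02)² = +0.0077370
ΔP/P ≈ -0.109350 + 0.0077370 = -0.101613 = -10.1613%.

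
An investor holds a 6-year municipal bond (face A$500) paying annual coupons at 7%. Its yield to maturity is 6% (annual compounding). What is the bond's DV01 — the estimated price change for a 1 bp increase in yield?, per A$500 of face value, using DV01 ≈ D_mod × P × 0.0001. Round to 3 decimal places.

Periodic yield y = 0.06.
  t   CF        PV=CF/(1+0.06)^t    t·PV
  1        35.00        33.0189        33.0189
  2        35.00        31.1499        62.2998
  3        35.00        29.3867        88.1600
  4        35.00        27.7233       110.8931
  5        35.00        26.1540       130.7702
  6       535.00       377.1539     2,262.9233
  Σ                    524.5866     2,688.0653
P = 524.5866; D_Mac = 5.12416 yrs; D_mod = 4.83411 yrs.
DV01 ≈ 4.83411 × 524.5866 × 0.0001 = 0.253591.

A$0.254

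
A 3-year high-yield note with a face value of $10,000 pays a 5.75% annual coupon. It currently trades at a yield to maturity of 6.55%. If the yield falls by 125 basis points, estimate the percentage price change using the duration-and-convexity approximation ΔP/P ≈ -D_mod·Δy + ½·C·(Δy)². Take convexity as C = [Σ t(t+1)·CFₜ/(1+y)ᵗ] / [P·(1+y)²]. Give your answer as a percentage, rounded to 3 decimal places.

With y = 0.0655:
  t   CF        PV=CF/(1+0.0655)^t    t·PV        t(t+1)·PV
  1       575.00       539.6527       539.6527       1,079.3055
  2       575.00       506.4784     1,012.9568       3,038.8705
  3    10,575.00     8,742.1854    26,226.5563     104,906.2251
  Σ                  9,788.3166    27,779.1658     109,024.4011
P = 9,788.3166; D_Mac = 2.83799 yrs; D_mod = 2.66353 yrs; C = 9.81090.
Duration effect: -2.66353 × (-0.0125) = +0.033294
Convexity effect: 0.5 × 9.81090 × (-0.0125)² = +0.0007665
ΔP/P ≈ +0.033294 + 0.0007665 = +0.034061 = +3.4061%.

+3.406%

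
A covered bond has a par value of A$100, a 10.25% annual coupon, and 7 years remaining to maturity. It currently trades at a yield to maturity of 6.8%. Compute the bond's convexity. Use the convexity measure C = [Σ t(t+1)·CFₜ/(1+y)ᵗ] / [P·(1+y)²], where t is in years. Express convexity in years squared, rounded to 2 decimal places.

With y = 0.068:
  t   CF        PV=CF/(1+0.068)^t    t·PV        t(t+1)·PV
  1        10.25         9.5974         9.5974          19.1948
  2        10.25         8.9863        17.9726          53.9179
  3        10.25         8.4141        25.2424         100.9698
  4        10.25         7.8784        31.5137         157.5683
  5        10.25         7.3768        36.8840         221.3038
  6        10.25         6.9071        41.4427         290.0986
  7       110.25        69.5632       486.9427       3,895.5417
  Σ                    118.7234       649.5954       4,738.5948
P = 118.7234.
Convexity = Σ t(t+1)·PV / [P·(1+y)²] = 4,738.5948 / (118.7234 × 1.140624) = 34.99216.

34.99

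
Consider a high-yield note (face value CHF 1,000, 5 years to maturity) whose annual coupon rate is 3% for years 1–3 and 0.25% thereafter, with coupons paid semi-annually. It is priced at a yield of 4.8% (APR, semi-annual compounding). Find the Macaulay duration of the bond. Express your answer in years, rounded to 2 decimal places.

Periodic yield y = 0.024. Discount each cash flow and weight by its period:
  t   CF        PV=CF/(1+0.024)^t    t·PV
  1        15.00        14.6484        14.6484
  2        15.00        14.3051        28.6102
  3        15.00        13.9698        41.9095
  4        15.00        13.6424        54.5697
  5        15.00        13.3227        66.6134
  6        15.00        13.0104        78.0626
  7         1.25         1.0588         7.4115
  8         1.25         1.0340         8.2718
  9         1.25         1.0097         9.0877
  10    1,001.25       789.8470     7,898.4698
  Σ                    875.8484     8,207.6546
Price P = Σ PV = 875.8484.
Macaulay duration = Σ(t·PV) / P = 8,207.6546 / 875.8484 = 9.37109 half-year periods.
In years: 9.37109 / 2 = 4.68555 years.

4.69 years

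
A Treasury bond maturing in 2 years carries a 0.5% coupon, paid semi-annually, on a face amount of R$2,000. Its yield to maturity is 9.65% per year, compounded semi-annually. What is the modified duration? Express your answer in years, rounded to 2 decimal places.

1.90 years

Periodic yield y = 0.04825. First find Macaulay duration:
  t   CF        PV=CF/(1+0.04825)^t    t·PV
  1         5.00         4.7699         4.7699
  2         5.00         4.5503         9.1006
  3         5.00         4.3409        13.0226
  4     2,005.00     1,660.5612     6,642.2449
  Σ                  1,674.2222     6,669.1379
P = 1,674.2222; Macaulay duration = 6,669.1379 / 1,674.2222 = 3.98342 half-year periods = 1.99171 years.
Modified duration = D_Mac / (1 + y) = 1.99171 / 1.04825 = 1.90004 years.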